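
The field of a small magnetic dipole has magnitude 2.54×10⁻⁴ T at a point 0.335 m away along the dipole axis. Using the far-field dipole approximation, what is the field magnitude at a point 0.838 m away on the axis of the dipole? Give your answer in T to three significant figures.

B ≈ 1.62×10⁻⁵ T

Dipole fields scale as 1/r³ in the far field; the geometry is the same at both points.
B₂ = B₁ · (r₁/r₂)³ = 2.54×10⁻⁴ · (0.335/0.838)³.
(r₁/r₂)³ = (0.3998)³ = 0.06389.
B₂ ≈ 1.623×10⁻⁵ T.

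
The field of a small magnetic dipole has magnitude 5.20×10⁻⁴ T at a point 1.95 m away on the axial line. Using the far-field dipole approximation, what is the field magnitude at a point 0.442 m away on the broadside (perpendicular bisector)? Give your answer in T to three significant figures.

Dipole fields scale as 1/r³ in the far field.
The axial field is twice the equatorial field at the same r, so the geometry factor is 1/2.
B₂ = B₁ · (1/2) · (r₁/r₂)³ = 5.20×10⁻⁴ · 0.5 · (1.95/0.442)³.
(r₁/r₂)³ = (4.412)³ = 85.87.
B₂ ≈ 0.02233 T.

B ≈ 0.0223 T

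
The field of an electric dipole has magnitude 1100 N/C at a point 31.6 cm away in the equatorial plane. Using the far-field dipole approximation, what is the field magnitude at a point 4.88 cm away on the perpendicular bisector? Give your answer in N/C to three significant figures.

Dipole fields scale as 1/r³ in the far field; the geometry is the same at both points.
E₂ = E₁ · (r₁/r₂)³ = 1100 · (31.6/4.88)³.
(r₁/r₂)³ = (6.475)³ = 271.5.
E₂ ≈ 2.987×10⁵ N/C.

E ≈ 2.99×10⁵ N/C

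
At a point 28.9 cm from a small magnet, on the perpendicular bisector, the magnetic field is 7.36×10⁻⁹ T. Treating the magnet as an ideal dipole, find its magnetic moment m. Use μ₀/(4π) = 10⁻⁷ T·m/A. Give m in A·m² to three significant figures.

m ≈ 0.00178 A·m²

In the equatorial plane B = (μ₀/4π)·m/r³, so m = Br³·4π/(μ₀).
m = (7.36×10⁻⁹)·(0.289)³ / (10⁻⁷) = 0.001777 A·m².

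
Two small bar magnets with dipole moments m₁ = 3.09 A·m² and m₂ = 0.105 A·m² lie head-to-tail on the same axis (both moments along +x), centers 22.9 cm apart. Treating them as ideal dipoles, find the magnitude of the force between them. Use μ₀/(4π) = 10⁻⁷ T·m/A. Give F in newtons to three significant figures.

F ≈ 7.08×10⁻⁵ N

On-axis B of dipole 1: B = (μ₀/4π)·2m₁/r³. Force on dipole 2: F = m₂·dB/dr.
dB/dr = −(μ₀/4π)·6m₁/r⁴, so |F| = (μ₀/4π)·6m₁m₂/r⁴.
F = 6(10⁻⁷)(3.09)(0.105)/(0.229)⁴ = 7.079×10⁻⁵ N.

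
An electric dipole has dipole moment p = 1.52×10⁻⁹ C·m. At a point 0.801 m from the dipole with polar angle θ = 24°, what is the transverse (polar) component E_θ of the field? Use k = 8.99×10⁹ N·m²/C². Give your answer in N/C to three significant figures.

For a dipole, E_θ = (kp sinθ)/r³.
kp/r³ = (8.99×10⁹)(1.52×10⁻⁹)/(0.801)³ = 26.59 N/C.
E_θ = 26.59·sin24° = 10.81 N/C.

E_θ ≈ 10.8 N/C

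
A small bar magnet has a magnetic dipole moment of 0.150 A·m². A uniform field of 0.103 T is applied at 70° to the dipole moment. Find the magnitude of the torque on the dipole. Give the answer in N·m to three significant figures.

τ ≈ 0.0145 N·m

Torque on a magnetic dipole: τ = mB sinθ.
τ = (0.150)(0.103)·sin70° = 0.01452 N·m.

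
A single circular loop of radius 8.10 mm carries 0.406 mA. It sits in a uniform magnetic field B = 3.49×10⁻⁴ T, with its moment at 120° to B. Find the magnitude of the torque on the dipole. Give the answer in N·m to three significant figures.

τ ≈ 2.53×10⁻¹¹ N·m

Magnetic moment m = IA = Iπa² = (4.06×10⁻⁴)·π·(0.00810)² = 8.368×10⁻⁸ A·m².
Torque on a magnetic dipole: τ = mB sinθ.
τ = (8.368×10⁻⁸)(3.49×10⁻⁴)·sin120° = 2.529×10⁻¹¹ N·m.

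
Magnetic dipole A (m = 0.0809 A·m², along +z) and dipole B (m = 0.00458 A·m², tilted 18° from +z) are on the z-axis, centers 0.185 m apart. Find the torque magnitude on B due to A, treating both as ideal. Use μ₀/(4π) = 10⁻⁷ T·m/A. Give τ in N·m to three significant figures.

τ ≈ 3.62×10⁻⁹ N·m

Dipole B is on the axis of dipole A, so B₁ there is axial: B₁ = (μ₀/4π)·2m₁/r³ along +z.
B₁ = 2(10⁻⁷)(0.0809)/(0.185)³ = 2.555×10⁻⁶ T.
τ = m₂ B₁ sinθ.
τ = (0.00458)(2.555×10⁻⁶)·sin18° = 3.617×10⁻⁹ N·m.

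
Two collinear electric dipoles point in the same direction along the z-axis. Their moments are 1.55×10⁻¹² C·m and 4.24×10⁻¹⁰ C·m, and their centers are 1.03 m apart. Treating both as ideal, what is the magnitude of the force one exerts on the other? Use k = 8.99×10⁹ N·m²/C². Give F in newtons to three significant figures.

F ≈ 3.15×10⁻¹¹ N

On-axis field of dipole 1 at distance r: E = 2kp₁/r³. Force on dipole 2 is F = p₂·dE/dr (gradient along axis).
dE/dr = −6kp₁/r⁴, so |F| = 6kp₁p₂/r⁴ (attractive for aligned moments).
F = 6(8.99×10⁹)(1.55×10⁻¹²)(4.24×10⁻¹⁰)/(1.03)⁴ = 3.150×10⁻¹¹ N.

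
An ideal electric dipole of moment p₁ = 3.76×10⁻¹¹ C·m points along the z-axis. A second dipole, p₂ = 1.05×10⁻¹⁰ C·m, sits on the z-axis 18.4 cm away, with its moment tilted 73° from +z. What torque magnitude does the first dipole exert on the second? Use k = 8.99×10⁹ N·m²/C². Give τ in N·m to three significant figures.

The second dipole sits on the axis of the first, so the field there is axial: E₁ = 2kp₁/r³ along +z.
E₁ = 2(8.99×10⁹)(3.76×10⁻¹¹)/(0.184)³ = 108.5 N/C.
Torque on the second dipole: τ = p₂ E₁ sinθ.
τ = (1.05×10⁻¹⁰)(108.5)·sin73° = 1.090×10⁻⁸ N·m.

τ ≈ 1.09×10⁻⁸ N·m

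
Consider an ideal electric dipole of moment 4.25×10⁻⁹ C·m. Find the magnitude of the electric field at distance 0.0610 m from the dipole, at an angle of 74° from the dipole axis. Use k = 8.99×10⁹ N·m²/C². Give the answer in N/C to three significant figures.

E ≈ 1.87×10⁵ N/C

At angle θ the dipole field magnitude is E = (kp/r³)·√(1 + 3cos²θ).
kp/r³ = (8.99×10⁹)(4.25×10⁻⁹) / (0.0610)³ = 1.683×10⁵ N/C.
√(1 + 3cos²74°) = √(1 + 3·0.0760) = √1.2279 ≈ 1.1081.
E ≈ 1.683×10⁵ × 1.108 = 1.865×10⁵ N/C.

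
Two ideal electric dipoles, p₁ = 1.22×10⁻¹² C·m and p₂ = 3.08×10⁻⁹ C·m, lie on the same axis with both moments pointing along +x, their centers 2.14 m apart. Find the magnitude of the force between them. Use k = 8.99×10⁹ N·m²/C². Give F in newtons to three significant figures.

On-axis field of dipole 1 at distance r: E = 2kp₁/r³. Force on dipole 2 is F = p₂·dE/dr (gradient along axis).
dE/dr = −6kp₁/r⁴, so |F| = 6kp₁p₂/r⁴ (attractive for aligned moments).
F = 6(8.99×10⁹)(1.22×10⁻¹²)(3.08×10⁻⁹)/(2.14)⁴ = 9.664×10⁻¹² N.

F ≈ 9.66×10⁻¹² N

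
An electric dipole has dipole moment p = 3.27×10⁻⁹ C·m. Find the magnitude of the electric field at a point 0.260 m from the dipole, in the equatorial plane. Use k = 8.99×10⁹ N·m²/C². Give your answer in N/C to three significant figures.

E ≈ 1670 N/C

In the equatorial plane E = kp/r³.
E = (8.99×10⁹)(3.27×10⁻⁹) / (0.260)³ = 1673 N/C.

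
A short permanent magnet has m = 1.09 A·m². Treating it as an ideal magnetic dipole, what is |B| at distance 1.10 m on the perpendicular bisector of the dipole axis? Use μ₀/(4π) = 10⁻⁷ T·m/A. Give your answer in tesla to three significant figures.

B ≈ 8.19×10⁻⁸ T

In the equatorial plane B = (μ₀/4π)·m/r³ (half the axial value).
B = (10⁻⁷)·(1.09) / (1.10)³ = 8.189×10⁻⁸ T.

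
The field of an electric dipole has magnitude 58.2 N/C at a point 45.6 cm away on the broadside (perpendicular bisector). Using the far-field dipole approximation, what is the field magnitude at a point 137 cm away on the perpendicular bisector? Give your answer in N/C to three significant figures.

Dipole fields scale as 1/r³ in the far field; the geometry is the same at both points.
E₂ = E₁ · (r₁/r₂)³ = 58.2 · (45.6/137)³.
(r₁/r₂)³ = (0.3328)³ = 0.03688.
E₂ ≈ 2.146 N/C.

E ≈ 2.15 N/C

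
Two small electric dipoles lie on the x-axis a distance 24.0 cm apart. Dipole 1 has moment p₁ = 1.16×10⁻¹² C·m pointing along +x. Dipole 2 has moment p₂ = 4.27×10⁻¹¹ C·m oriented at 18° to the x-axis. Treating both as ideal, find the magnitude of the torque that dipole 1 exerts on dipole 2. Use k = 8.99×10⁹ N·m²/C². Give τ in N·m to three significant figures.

The second dipole sits on the axis of the first, so the field there is axial: E₁ = 2kp₁/r³ along +x.
E₁ = 2(8.99×10⁹)(1.16×10⁻¹²)/(0.240)³ = 1.509 N/C.
Torque on the second dipole: τ = p₂ E₁ sinθ.
τ = (4.27×10⁻¹¹)(1.509)·sin18° = 1.991×10⁻¹¹ N·m.

τ ≈ 1.99×10⁻¹¹ N·m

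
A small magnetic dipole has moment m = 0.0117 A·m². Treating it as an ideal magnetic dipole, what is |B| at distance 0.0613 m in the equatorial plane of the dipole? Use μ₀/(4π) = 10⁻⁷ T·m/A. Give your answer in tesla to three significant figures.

In the equatorial plane B = (μ₀/4π)·m/r³ (half the axial value).
B = (10⁻⁷)·(0.0117) / (0.0613)³ = 5.079×10⁻⁶ T.

B ≈ 5.08×10⁻⁶ T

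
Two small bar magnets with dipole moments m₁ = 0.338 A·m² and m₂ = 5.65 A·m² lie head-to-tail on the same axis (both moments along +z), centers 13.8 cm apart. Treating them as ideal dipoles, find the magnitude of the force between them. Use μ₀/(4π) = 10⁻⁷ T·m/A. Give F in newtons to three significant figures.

F ≈ 0.00316 N

On-axis B of dipole 1: B = (μ₀/4π)·2m₁/r³. Force on dipole 2: F = m₂·dB/dr.
dB/dr = −(μ₀/4π)·6m₁/r⁴, so |F| = (μ₀/4π)·6m₁m₂/r⁴.
F = 6(10⁻⁷)(0.338)(5.65)/(0.138)⁴ = 0.003159 N.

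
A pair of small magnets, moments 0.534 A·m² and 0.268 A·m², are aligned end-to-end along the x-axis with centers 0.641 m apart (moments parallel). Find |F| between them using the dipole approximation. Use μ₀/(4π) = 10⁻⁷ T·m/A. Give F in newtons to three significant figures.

On-axis B of dipole 1: B = (μ₀/4π)·2m₁/r³. Force on dipole 2: F = m₂·dB/dr.
dB/dr = −(μ₀/4π)·6m₁/r⁴, so |F| = (μ₀/4π)·6m₁m₂/r⁴.
F = 6(10⁻⁷)(0.534)(0.268)/(0.641)⁴ = 5.086×10⁻⁷ N.

F ≈ 5.09×10⁻⁷ N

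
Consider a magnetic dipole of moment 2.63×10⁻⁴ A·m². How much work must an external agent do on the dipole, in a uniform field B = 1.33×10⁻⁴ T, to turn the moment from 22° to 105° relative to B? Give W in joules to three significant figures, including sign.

W ≈ 4.15×10⁻⁸ J

W_ext = ΔU = −mB cosθ₂ + mB cosθ₁ = mB(cosθ₁ − cosθ₂).
W = (2.63×10⁻⁴)(1.33×10⁻⁴)·(cos22° − cos105°) = (3.498×10⁻⁸)·(+1.1860) = 4.149×10⁻⁸ J.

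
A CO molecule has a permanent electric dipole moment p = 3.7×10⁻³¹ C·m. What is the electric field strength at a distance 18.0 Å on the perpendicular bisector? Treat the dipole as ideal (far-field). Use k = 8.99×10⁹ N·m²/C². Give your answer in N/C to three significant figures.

E ≈ 5.70×10⁵ N/C

In the equatorial plane E = kp/r³.
E = (8.99×10⁹)(3.70×10⁻³¹) / (1.80×10⁻⁹)³ = 5.704×10⁵ N/C.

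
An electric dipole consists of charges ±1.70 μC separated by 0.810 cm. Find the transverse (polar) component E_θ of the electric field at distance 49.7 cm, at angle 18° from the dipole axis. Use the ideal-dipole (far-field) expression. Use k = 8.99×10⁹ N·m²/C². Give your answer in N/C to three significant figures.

E_θ ≈ 312 N/C

Dipole moment p = qd = (1.70×10⁻⁶ C)(0.00810 m) = 1.377×10⁻⁸ C·m.
For a dipole, E_θ = (kp sinθ)/r³.
kp/r³ = (8.99×10⁹)(1.377×10⁻⁸)/(0.497)³ = 1008 N/C.
E_θ = 1008·sin18° = 311.6 N/C.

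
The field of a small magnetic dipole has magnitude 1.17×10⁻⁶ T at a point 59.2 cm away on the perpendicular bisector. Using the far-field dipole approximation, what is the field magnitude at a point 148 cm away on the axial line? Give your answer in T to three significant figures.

B ≈ 1.50×10⁻⁷ T

Dipole fields scale as 1/r³ in the far field.
The axial field is twice the equatorial field at the same r, so the geometry factor is 2/1.
B₂ = B₁ · (2/1) · (r₁/r₂)³ = 1.17×10⁻⁶ · 2 · (59.2/148)³.
(r₁/r₂)³ = (0.4)³ = 0.064.
B₂ ≈ 1.498×10⁻⁷ T.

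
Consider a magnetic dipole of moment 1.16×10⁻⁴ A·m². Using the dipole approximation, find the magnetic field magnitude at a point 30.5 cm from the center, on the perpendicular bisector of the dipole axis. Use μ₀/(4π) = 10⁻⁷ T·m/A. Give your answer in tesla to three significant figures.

In the equatorial plane B = (μ₀/4π)·m/r³ (half the axial value).
B = (10⁻⁷)·(1.16×10⁻⁴) / (0.305)³ = 4.088×10⁻¹⁰ T.

B ≈ 4.09×10⁻¹⁰ T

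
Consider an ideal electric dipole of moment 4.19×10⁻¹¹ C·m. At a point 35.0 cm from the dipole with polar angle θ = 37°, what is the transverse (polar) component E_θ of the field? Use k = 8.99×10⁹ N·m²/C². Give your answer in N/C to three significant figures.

E_θ ≈ 5.29 N/C

For a dipole, E_θ = (kp sinθ)/r³.
kp/r³ = (8.99×10⁹)(4.19×10⁻¹¹)/(0.350)³ = 8.786 N/C.
E_θ = 8.786·sin37° = 5.287 N/C.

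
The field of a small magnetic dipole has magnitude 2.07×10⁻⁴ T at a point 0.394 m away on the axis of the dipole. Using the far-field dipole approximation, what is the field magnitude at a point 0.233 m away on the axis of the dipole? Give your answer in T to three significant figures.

Dipole fields scale as 1/r³ in the far field; the geometry is the same at both points.
B₂ = B₁ · (r₁/r₂)³ = 2.07×10⁻⁴ · (0.394/0.233)³.
(r₁/r₂)³ = (1.691)³ = 4.835.
B₂ ≈ 0.001001 T.

B ≈ 0.00100 T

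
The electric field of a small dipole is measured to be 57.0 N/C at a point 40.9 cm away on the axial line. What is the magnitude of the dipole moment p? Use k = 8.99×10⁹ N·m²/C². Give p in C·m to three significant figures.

On axis E = 2kp/r³, so p = Er³/(2k).
p = (57.0)·(0.409)³ / (2·8.99×10⁹) = 2.169×10⁻¹⁰ C·m.

p ≈ 2.17×10⁻¹⁰ C·m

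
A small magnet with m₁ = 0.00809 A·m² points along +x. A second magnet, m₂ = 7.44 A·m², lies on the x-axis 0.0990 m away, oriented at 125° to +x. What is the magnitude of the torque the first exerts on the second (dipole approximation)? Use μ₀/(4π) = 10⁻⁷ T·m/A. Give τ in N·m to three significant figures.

τ ≈ 1.02×10⁻⁵ N·m

Dipole B is on the axis of dipole A, so B₁ there is axial: B₁ = (μ₀/4π)·2m₁/r³ along +x.
B₁ = 2(10⁻⁷)(0.00809)/(0.0990)³ = 1.668×10⁻⁶ T.
τ = m₂ B₁ sinθ.
τ = (7.44)(1.668×10⁻⁶)·sin125° = 1.016×10⁻⁵ N·m.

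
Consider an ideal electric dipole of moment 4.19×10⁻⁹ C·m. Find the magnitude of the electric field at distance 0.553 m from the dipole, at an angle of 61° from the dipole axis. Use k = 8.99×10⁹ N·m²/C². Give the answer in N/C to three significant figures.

At angle θ the dipole field magnitude is E = (kp/r³)·√(1 + 3cos²θ).
kp/r³ = (8.99×10⁹)(4.19×10⁻⁹) / (0.553)³ = 222.7 N/C.
√(1 + 3cos²61°) = √(1 + 3·0.2350) = √1.7051 ≈ 1.3058.
E ≈ 222.7 × 1.306 = 290.9 N/C.

E ≈ 291 N/C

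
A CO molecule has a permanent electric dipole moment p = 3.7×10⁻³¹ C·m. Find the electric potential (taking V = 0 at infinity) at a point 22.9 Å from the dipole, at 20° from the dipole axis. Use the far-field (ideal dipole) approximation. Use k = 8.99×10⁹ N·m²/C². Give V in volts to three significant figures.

V ≈ 5.96×10⁻⁴ V

The dipole potential is V = kp cosθ / r².
V = (8.99×10⁹)(3.70×10⁻³¹)·cos20° / (2.29×10⁻⁹)² = 5.960×10⁻⁴ V.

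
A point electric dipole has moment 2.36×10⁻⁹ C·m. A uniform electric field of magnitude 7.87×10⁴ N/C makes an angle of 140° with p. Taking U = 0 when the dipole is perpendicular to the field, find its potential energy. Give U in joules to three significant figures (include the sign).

U ≈ 1.42×10⁻⁴ J

U = −p·E = −pE cosθ.
U = −(2.36×10⁻⁹)(7.87×10⁴)·cos140° = 1.423×10⁻⁴ J.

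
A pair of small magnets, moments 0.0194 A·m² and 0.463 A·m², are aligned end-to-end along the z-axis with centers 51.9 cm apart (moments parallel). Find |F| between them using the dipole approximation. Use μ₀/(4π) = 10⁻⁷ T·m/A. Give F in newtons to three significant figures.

F ≈ 7.43×10⁻⁸ N

On-axis B of dipole 1: B = (μ₀/4π)·2m₁/r³. Force on dipole 2: F = m₂·dB/dr.
dB/dr = −(μ₀/4π)·6m₁/r⁴, so |F| = (μ₀/4π)·6m₁m₂/r⁴.
F = 6(10⁻⁷)(0.0194)(0.463)/(0.519)⁴ = 7.428×10⁻⁸ N.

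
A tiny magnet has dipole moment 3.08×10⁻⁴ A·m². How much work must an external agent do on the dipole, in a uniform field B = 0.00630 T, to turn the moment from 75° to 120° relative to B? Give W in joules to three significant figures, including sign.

W ≈ 1.47×10⁻⁶ J

W_ext = ΔU = −mB cosθ₂ + mB cosθ₁ = mB(cosθ₁ − cosθ₂).
W = (3.08×10⁻⁴)(0.00630)·(cos75° − cos120°) = (1.940×10⁻⁶)·(+0.7588) = 1.472×10⁻⁶ J.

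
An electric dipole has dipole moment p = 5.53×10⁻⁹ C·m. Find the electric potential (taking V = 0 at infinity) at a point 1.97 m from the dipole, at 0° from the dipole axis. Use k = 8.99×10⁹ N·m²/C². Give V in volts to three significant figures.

The dipole potential is V = kp cosθ / r².
V = (8.99×10⁹)(5.53×10⁻⁹)·cos0° / (1.97)² = 12.81 V.

V ≈ 12.8 V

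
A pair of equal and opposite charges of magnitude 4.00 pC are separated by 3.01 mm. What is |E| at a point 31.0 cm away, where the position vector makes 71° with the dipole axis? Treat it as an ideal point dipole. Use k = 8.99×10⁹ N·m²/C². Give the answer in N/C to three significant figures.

Dipole moment p = qd = (4.00×10⁻¹² C)(0.00301 m) = 1.204×10⁻¹⁴ C·m.
At angle θ the dipole field magnitude is E = (kp/r³)·√(1 + 3cos²θ).
kp/r³ = (8.99×10⁹)(1.204×10⁻¹⁴) / (0.310)³ = 0.003633 N/C.
√(1 + 3cos²71°) = √(1 + 3·0.1060) = √1.3180 ≈ 1.1480.
E ≈ 0.003633 × 1.148 = 0.004171 N/C.

E ≈ 0.00417 N/C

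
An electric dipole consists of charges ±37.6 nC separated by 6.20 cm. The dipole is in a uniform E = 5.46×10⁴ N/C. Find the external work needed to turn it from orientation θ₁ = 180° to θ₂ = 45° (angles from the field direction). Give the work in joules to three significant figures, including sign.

W ≈ -2.17×10⁻⁴ J

Dipole moment p = qd = (3.76×10⁻⁸ C)(0.0620 m) = 2.331×10⁻⁹ C·m.
W_ext = ΔU = U(θ₂) − U(θ₁) = −pE cosθ₂ − (−pE cosθ₁) = pE(cosθ₁ − cosθ₂).
W = (2.331×10⁻⁹)(5.46×10⁴)·(cos180° − cos45°) = (1.273×10⁻⁴)·(-1.7071) = -2.173×10⁻⁴ J.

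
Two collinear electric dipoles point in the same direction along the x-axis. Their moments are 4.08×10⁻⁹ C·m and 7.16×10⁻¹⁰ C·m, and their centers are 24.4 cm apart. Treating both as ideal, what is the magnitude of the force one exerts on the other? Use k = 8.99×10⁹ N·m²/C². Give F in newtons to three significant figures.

F ≈ 4.45×10⁻⁵ N

On-axis field of dipole 1 at distance r: E = 2kp₁/r³. Force on dipole 2 is F = p₂·dE/dr (gradient along axis).
dE/dr = −6kp₁/r⁴, so |F| = 6kp₁p₂/r⁴ (attractive for aligned moments).
F = 6(8.99×10⁹)(4.08×10⁻⁹)(7.16×10⁻¹⁰)/(0.244)⁴ = 4.446×10⁻⁵ N.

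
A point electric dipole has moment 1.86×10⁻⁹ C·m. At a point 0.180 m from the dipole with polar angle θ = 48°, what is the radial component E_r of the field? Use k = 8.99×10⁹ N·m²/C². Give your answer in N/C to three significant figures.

E_r ≈ 3840 N/C

For a dipole, E_r = (2kp cosθ)/r³.
kp/r³ = (8.99×10⁹)(1.86×10⁻⁹)/(0.180)³ = 2867 N/C.
E_r = 2·2867·cos48° = 3837 N/C.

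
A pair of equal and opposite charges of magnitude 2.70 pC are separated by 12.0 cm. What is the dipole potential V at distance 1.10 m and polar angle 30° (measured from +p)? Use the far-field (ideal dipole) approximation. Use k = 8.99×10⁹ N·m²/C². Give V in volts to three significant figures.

V ≈ 0.00208 V

Dipole moment p = qd = (2.70×10⁻¹² C)(0.120 m) = 3.24×10⁻¹³ C·m.
The dipole potential is V = kp cosθ / r².
V = (8.99×10⁹)(3.24×10⁻¹³)·cos30° / (1.10)² = 0.002085 V.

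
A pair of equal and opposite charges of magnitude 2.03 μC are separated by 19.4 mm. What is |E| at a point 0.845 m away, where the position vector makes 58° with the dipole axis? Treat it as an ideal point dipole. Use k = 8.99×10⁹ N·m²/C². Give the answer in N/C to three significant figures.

E ≈ 796 N/C

Dipole moment p = qd = (2.03×10⁻⁶ C)(0.0194 m) = 3.938×10⁻⁸ C·m.
At angle θ the dipole field magnitude is E = (kp/r³)·√(1 + 3cos²θ).
kp/r³ = (8.99×10⁹)(3.938×10⁻⁸) / (0.845)³ = 586.8 N/C.
√(1 + 3cos²58°) = √(1 + 3·0.2808) = √1.8424 ≈ 1.3574.
E ≈ 586.8 × 1.357 = 796.5 N/C.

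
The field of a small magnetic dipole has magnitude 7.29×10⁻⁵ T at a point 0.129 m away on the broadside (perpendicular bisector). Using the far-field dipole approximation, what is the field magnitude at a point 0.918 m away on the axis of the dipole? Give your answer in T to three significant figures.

B ≈ 4.05×10⁻⁷ T

Dipole fields scale as 1/r³ in the far field.
The axial field is twice the equatorial field at the same r, so the geometry factor is 2/1.
B₂ = B₁ · (2/1) · (r₁/r₂)³ = 7.29×10⁻⁵ · 2 · (0.129/0.918)³.
(r₁/r₂)³ = (0.1405)³ = 0.002775.
B₂ ≈ 4.046×10⁻⁷ T.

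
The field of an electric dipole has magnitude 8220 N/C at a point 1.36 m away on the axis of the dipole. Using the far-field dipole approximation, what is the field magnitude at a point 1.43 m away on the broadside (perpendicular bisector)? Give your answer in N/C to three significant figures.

Dipole fields scale as 1/r³ in the far field.
The axial field is twice the equatorial field at the same r, so the geometry factor is 1/2.
E₂ = E₁ · (1/2) · (r₁/r₂)³ = 8220 · 0.5 · (1.36/1.43)³.
(r₁/r₂)³ = (0.951)³ = 0.8602.
E₂ ≈ 3535 N/C.

E ≈ 3540 N/C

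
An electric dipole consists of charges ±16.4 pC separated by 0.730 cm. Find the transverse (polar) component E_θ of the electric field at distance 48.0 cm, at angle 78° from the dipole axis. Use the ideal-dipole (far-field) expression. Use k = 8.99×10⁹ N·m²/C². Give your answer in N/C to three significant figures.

Dipole moment p = qd = (1.64×10⁻¹¹ C)(0.00730 m) = 1.197×10⁻¹³ C·m.
For a dipole, E_θ = (kp sinθ)/r³.
kp/r³ = (8.99×10⁹)(1.197×10⁻¹³)/(0.480)³ = 0.009730 N/C.
E_θ = 0.009730·sin78° = 0.009518 N/C.

E_θ ≈ 0.00952 N/C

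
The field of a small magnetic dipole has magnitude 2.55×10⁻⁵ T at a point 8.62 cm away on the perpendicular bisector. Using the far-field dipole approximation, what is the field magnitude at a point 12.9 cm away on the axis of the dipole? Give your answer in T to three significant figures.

B ≈ 1.52×10⁻⁵ T

Dipole fields scale as 1/r³ in the far field.
The axial field is twice the equatorial field at the same r, so the geometry factor is 2/1.
B₂ = B₁ · (2/1) · (r₁/r₂)³ = 2.55×10⁻⁵ · 2 · (8.62/12.9)³.
(r₁/r₂)³ = (0.6682)³ = 0.2984.
B₂ ≈ 1.522×10⁻⁵ T.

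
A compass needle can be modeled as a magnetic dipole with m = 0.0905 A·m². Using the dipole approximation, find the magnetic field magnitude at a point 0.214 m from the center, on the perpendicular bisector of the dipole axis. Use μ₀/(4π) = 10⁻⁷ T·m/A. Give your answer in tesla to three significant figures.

B ≈ 9.23×10⁻⁷ T

In the equatorial plane B = (μ₀/4π)·m/r³ (half the axial value).
B = (10⁻⁷)·(0.0905) / (0.214)³ = 9.234×10⁻⁷ T.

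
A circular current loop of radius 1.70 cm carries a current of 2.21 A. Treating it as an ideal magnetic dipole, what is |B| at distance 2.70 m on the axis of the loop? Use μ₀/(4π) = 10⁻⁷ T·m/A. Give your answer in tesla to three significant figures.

B ≈ 2.04×10⁻¹¹ T

Magnetic moment m = IA = Iπa² = (2.21)·π·(0.0170)² = 0.002007 A·m².
On axis B = (μ₀/4π)·2m/r³.
B = 2·(10⁻⁷)·(0.002007) / (2.70)³ = 2.039×10⁻¹¹ T.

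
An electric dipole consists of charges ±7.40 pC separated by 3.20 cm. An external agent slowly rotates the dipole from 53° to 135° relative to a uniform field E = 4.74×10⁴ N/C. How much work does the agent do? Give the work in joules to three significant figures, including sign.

W ≈ 1.47×10⁻⁸ J

Dipole moment p = qd = (7.40×10⁻¹² C)(0.0320 m) = 2.368×10⁻¹³ C·m.
W_ext = ΔU = U(θ₂) − U(θ₁) = −pE cosθ₂ − (−pE cosθ₁) = pE(cosθ₁ − cosθ₂).
W = (2.368×10⁻¹³)(4.74×10⁴)·(cos53° − cos135°) = (1.122×10⁻⁸)·(+1.3089) = 1.469×10⁻⁸ J.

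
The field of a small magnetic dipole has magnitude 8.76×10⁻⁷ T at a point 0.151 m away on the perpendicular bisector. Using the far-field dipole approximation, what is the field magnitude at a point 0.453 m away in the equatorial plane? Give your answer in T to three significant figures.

Dipole fields scale as 1/r³ in the far field; the geometry is the same at both points.
B₂ = B₁ · (r₁/r₂)³ = 8.76×10⁻⁷ · (0.151/0.453)³.
(r₁/r₂)³ = (0.3333)³ = 0.03704.
B₂ ≈ 3.244×10⁻⁸ T.

B ≈ 3.24×10⁻⁸ T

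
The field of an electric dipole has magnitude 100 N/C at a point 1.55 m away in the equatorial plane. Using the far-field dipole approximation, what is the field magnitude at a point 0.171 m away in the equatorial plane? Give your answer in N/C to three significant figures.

Dipole fields scale as 1/r³ in the far field; the geometry is the same at both points.
E₂ = E₁ · (r₁/r₂)³ = 100 · (1.55/0.171)³.
(r₁/r₂)³ = (9.064)³ = 744.7.
E₂ ≈ 7.447×10⁴ N/C.

E ≈ 7.45×10⁴ N/C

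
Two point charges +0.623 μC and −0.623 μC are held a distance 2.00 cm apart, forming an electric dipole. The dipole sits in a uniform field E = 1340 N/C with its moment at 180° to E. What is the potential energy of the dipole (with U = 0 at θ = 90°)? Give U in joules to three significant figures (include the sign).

Dipole moment p = qd = (6.23×10⁻⁷ C)(0.0200 m) = 1.246×10⁻⁸ C·m.
U = −p·E = −pE cosθ.
U = −(1.246×10⁻⁸)(1340)·cos180° = 1.670×10⁻⁵ J.

U ≈ 1.67×10⁻⁵ J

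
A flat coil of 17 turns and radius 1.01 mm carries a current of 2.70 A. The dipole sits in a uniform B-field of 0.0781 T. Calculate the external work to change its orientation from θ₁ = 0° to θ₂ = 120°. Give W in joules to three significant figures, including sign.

m = NIA = NIπa² = 17·(2.70)·π·(0.00101)² = 1.471×10⁻⁴ A·m².
W_ext = ΔU = −mB cosθ₂ + mB cosθ₁ = mB(cosθ₁ − cosθ₂).
W = (1.471×10⁻⁴)(0.0781)·(cos0° − cos120°) = (1.149×10⁻⁵)·(+1.5000) = 1.723×10⁻⁵ J.

W ≈ 1.72×10⁻⁵ J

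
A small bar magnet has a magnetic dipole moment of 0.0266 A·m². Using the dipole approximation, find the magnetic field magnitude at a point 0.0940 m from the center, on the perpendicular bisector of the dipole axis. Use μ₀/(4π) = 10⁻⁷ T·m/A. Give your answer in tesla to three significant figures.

B ≈ 3.20×10⁻⁶ T

In the equatorial plane B = (μ₀/4π)·m/r³ (half the axial value).
B = (10⁻⁷)·(0.0266) / (0.0940)³ = 3.203×10⁻⁶ T.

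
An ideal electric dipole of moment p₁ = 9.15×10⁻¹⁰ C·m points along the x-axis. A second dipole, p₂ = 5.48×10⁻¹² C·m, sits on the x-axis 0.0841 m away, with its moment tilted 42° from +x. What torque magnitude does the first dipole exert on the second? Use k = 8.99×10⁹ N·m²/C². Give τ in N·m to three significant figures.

The second dipole sits on the axis of the first, so the field there is axial: E₁ = 2kp₁/r³ along +x.
E₁ = 2(8.99×10⁹)(9.15×10⁻¹⁰)/(0.0841)³ = 2.766×10⁴ N/C.
Torque on the second dipole: τ = p₂ E₁ sinθ.
τ = (5.48×10⁻¹²)(2.766×10⁴)·sin42° = 1.014×10⁻⁷ N·m.

τ ≈ 1.01×10⁻⁷ N·m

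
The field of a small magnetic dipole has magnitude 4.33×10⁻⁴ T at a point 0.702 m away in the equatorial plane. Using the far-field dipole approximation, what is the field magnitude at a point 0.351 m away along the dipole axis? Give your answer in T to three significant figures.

Dipole fields scale as 1/r³ in the far field.
The axial field is twice the equatorial field at the same r, so the geometry factor is 2/1.
B₂ = B₁ · (2/1) · (r₁/r₂)³ = 4.33×10⁻⁴ · 2 · (0.702/0.351)³.
(r₁/r₂)³ = (2)³ = 8.
B₂ ≈ 0.006928 T.

B ≈ 0.00693 T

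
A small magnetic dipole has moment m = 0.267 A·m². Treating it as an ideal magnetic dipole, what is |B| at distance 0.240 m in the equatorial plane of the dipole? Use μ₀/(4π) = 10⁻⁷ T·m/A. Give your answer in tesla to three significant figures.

In the equatorial plane B = (μ₀/4π)·m/r³ (half the axial value).
B = (10⁻⁷)·(0.267) / (0.240)³ = 1.931×10⁻⁶ T.

B ≈ 1.93×10⁻⁶ T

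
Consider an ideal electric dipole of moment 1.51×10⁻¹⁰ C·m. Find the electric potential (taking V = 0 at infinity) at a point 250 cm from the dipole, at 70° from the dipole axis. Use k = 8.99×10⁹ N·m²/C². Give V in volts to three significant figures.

The dipole potential is V = kp cosθ / r².
V = (8.99×10⁹)(1.51×10⁻¹⁰)·cos70° / (2.50)² = 0.07429 V.

V ≈ 0.0743 V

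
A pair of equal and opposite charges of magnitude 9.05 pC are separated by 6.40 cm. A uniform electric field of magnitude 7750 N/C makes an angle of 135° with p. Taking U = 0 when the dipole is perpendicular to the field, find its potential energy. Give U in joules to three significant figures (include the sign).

Dipole moment p = qd = (9.05×10⁻¹² C)(0.0640 m) = 5.792×10⁻¹³ C·m.
U = −p·E = −pE cosθ.
U = −(5.792×10⁻¹³)(7750)·cos135° = 3.174×10⁻⁹ J.

U ≈ 3.17×10⁻⁹ J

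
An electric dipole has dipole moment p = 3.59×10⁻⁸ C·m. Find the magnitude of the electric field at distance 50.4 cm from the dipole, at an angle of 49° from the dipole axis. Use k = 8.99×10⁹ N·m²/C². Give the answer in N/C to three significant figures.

At angle θ the dipole field magnitude is E = (kp/r³)·√(1 + 3cos²θ).
kp/r³ = (8.99×10⁹)(3.59×10⁻⁸) / (0.504)³ = 2521 N/C.
√(1 + 3cos²49°) = √(1 + 3·0.4304) = √2.2912 ≈ 1.5137.
E ≈ 2521 × 1.514 = 3816 N/C.

E ≈ 3820 N/C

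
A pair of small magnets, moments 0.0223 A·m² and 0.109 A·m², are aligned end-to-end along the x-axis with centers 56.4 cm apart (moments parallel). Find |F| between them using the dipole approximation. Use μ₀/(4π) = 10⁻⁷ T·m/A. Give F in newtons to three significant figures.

F ≈ 1.44×10⁻⁸ N

On-axis B of dipole 1: B = (μ₀/4π)·2m₁/r³. Force on dipole 2: F = m₂·dB/dr.
dB/dr = −(μ₀/4π)·6m₁/r⁴, so |F| = (μ₀/4π)·6m₁m₂/r⁴.
F = 6(10⁻⁷)(0.0223)(0.109)/(0.564)⁴ = 1.441×10⁻⁸ N.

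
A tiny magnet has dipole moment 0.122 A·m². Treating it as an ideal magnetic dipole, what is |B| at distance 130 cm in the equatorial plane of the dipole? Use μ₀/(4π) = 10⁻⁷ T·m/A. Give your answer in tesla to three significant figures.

In the equatorial plane B = (μ₀/4π)·m/r³ (half the axial value).
B = (10⁻⁷)·(0.122) / (1.30)³ = 5.553×10⁻⁹ T.

B ≈ 5.55×10⁻⁹ T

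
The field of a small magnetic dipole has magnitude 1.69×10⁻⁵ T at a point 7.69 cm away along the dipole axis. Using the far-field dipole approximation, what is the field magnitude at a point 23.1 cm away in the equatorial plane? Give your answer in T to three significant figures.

B ≈ 3.12×10⁻⁷ T

Dipole fields scale as 1/r³ in the far field.
The axial field is twice the equatorial field at the same r, so the geometry factor is 1/2.
B₂ = B₁ · (1/2) · (r₁/r₂)³ = 1.69×10⁻⁵ · 0.5 · (7.69/23.1)³.
(r₁/r₂)³ = (0.3329)³ = 0.03689.
B₂ ≈ 3.117×10⁻⁷ T.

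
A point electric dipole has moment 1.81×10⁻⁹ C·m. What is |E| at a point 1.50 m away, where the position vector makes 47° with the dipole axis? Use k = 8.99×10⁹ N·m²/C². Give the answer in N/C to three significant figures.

At angle θ the dipole field magnitude is E = (kp/r³)·√(1 + 3cos²θ).
kp/r³ = (8.99×10⁹)(1.81×10⁻⁹) / (1.50)³ = 4.821 N/C.
√(1 + 3cos²47°) = √(1 + 3·0.4651) = √2.3954 ≈ 1.5477.
E ≈ 4.821 × 1.548 = 7.462 N/C.

E ≈ 7.46 N/C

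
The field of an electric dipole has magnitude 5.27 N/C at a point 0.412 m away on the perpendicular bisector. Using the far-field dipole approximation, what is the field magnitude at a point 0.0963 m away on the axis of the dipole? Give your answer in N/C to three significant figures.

Dipole fields scale as 1/r³ in the far field.
The axial field is twice the equatorial field at the same r, so the geometry factor is 2/1.
E₂ = E₁ · (2/1) · (r₁/r₂)³ = 5.27 · 2 · (0.412/0.0963)³.
(r₁/r₂)³ = (4.278)³ = 78.31.
E₂ ≈ 825.4 N/C.

E ≈ 825 N/C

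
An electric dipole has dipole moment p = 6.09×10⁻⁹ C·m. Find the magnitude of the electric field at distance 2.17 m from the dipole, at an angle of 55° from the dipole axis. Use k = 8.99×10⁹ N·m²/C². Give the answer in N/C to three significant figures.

At angle θ the dipole field magnitude is E = (kp/r³)·√(1 + 3cos²θ).
kp/r³ = (8.99×10⁹)(6.09×10⁻⁹) / (2.17)³ = 5.358 N/C.
√(1 + 3cos²55°) = √(1 + 3·0.3290) = √1.9870 ≈ 1.4096.
E ≈ 5.358 × 1.410 = 7.553 N/C.

E ≈ 7.55 N/C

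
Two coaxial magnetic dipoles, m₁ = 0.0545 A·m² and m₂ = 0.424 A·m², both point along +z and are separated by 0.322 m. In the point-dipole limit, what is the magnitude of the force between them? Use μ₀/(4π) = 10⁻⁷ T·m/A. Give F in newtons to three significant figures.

F ≈ 1.29×10⁻⁶ N

On-axis B of dipole 1: B = (μ₀/4π)·2m₁/r³. Force on dipole 2: F = m₂·dB/dr.
dB/dr = −(μ₀/4π)·6m₁/r⁴, so |F| = (μ₀/4π)·6m₁m₂/r⁴.
F = 6(10⁻⁷)(0.0545)(0.424)/(0.322)⁴ = 1.290×10⁻⁶ N.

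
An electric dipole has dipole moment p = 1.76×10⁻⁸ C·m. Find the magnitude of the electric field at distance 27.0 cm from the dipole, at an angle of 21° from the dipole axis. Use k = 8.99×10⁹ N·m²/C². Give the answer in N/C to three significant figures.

At angle θ the dipole field magnitude is E = (kp/r³)·√(1 + 3cos²θ).
kp/r³ = (8.99×10⁹)(1.76×10⁻⁸) / (0.270)³ = 8039 N/C.
√(1 + 3cos²21°) = √(1 + 3·0.8716) = √3.6147 ≈ 1.9012.
E ≈ 8039 × 1.901 = 1.528×10⁴ N/C.

E ≈ 1.53×10⁴ N/C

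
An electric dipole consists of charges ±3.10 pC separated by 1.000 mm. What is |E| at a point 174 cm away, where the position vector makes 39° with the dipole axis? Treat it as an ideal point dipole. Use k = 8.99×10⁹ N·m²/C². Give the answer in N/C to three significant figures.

Dipole moment p = qd = (3.10×10⁻¹² C)(0.00100 m) = 3.10×10⁻¹⁵ C·m.
At angle θ the dipole field magnitude is E = (kp/r³)·√(1 + 3cos²θ).
kp/r³ = (8.99×10⁹)(3.10×10⁻¹⁵) / (1.74)³ = 5.290×10⁻⁶ N/C.
√(1 + 3cos²39°) = √(1 + 3·0.6040) = √2.8119 ≈ 1.6769.
E ≈ 5.290×10⁻⁶ × 1.677 = 8.871×10⁻⁶ N/C.

E ≈ 8.87×10⁻⁶ N/C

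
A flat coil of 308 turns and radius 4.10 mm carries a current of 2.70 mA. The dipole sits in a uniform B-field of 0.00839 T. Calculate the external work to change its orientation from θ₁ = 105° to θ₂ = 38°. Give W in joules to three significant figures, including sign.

W ≈ -3.86×10⁻⁷ J

m = NIA = NIπa² = 308·(0.00270)·π·(0.00410)² = 4.392×10⁻⁵ A·m².
W_ext = ΔU = −mB cosθ₂ + mB cosθ₁ = mB(cosθ₁ − cosθ₂).
W = (4.392×10⁻⁵)(0.00839)·(cos105° − cos38°) = (3.685×10⁻⁷)·(-1.0468) = -3.857×10⁻⁷ J.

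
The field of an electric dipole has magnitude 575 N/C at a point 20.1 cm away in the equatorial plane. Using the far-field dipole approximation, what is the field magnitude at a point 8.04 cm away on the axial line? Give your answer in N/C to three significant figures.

Dipole fields scale as 1/r³ in the far field.
The axial field is twice the equatorial field at the same r, so the geometry factor is 2/1.
E₂ = E₁ · (2/1) · (r₁/r₂)³ = 575 · 2 · (20.1/8.04)³.
(r₁/r₂)³ = (2.5)³ = 15.62.
E₂ ≈ 1.797×10⁴ N/C.

E ≈ 1.80×10⁴ N/C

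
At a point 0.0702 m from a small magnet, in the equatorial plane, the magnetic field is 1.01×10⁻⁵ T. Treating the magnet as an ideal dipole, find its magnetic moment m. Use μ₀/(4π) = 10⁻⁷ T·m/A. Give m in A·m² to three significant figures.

m ≈ 0.0349 A·m²

In the equatorial plane B = (μ₀/4π)·m/r³, so m = Br³·4π/(μ₀).
m = (1.01×10⁻⁵)·(0.0702)³ / (10⁻⁷) = 0.03494 A·m².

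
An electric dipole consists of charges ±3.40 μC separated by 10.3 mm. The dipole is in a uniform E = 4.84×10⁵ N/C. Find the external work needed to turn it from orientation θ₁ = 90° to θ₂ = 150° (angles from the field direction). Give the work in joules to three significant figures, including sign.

W ≈ 0.0147 J

Dipole moment p = qd = (3.40×10⁻⁶ C)(0.0103 m) = 3.502×10⁻⁸ C·m.
W_ext = ΔU = U(θ₂) − U(θ₁) = −pE cosθ₂ − (−pE cosθ₁) = pE(cosθ₁ − cosθ₂).
W = (3.502×10⁻⁸)(4.84×10⁵)·(cos90° − cos150°) = (0.01695)·(+0.8660) = 0.01468 J.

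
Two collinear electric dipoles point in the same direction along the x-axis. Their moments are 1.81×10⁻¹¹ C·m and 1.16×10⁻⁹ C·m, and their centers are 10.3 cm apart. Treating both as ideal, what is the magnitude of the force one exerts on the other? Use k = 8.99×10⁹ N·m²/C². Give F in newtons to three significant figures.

On-axis field of dipole 1 at distance r: E = 2kp₁/r³. Force on dipole 2 is F = p₂·dE/dr (gradient along axis).
dE/dr = −6kp₁/r⁴, so |F| = 6kp₁p₂/r⁴ (attractive for aligned moments).
F = 6(8.99×10⁹)(1.81×10⁻¹¹)(1.16×10⁻⁹)/(0.103)⁴ = 1.006×10⁻⁵ N.

F ≈ 1.01×10⁻⁵ N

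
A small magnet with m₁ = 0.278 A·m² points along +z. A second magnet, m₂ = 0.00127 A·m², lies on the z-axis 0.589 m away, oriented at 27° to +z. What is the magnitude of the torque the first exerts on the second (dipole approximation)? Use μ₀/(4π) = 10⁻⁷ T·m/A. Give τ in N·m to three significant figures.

τ ≈ 1.57×10⁻¹⁰ N·m

Dipole B is on the axis of dipole A, so B₁ there is axial: B₁ = (μ₀/4π)·2m₁/r³ along +z.
B₁ = 2(10⁻⁷)(0.278)/(0.589)³ = 2.721×10⁻⁷ T.
τ = m₂ B₁ sinθ.
τ = (0.00127)(2.721×10⁻⁷)·sin27° = 1.569×10⁻¹⁰ N·m.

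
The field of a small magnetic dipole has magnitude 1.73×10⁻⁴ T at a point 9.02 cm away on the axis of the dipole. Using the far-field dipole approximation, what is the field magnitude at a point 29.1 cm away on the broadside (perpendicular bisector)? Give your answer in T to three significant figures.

B ≈ 2.58×10⁻⁶ T

Dipole fields scale as 1/r³ in the far field.
The axial field is twice the equatorial field at the same r, so the geometry factor is 1/2.
B₂ = B₁ · (1/2) · (r₁/r₂)³ = 1.73×10⁻⁴ · 0.5 · (9.02/29.1)³.
(r₁/r₂)³ = (0.31)³ = 0.02978.
B₂ ≈ 2.576×10⁻⁶ T.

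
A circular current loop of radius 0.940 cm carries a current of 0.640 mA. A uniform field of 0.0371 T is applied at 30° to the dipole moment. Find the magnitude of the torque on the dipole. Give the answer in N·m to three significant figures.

Magnetic moment m = IA = Iπa² = (6.40×10⁻⁴)·π·(0.00940)² = 1.777×10⁻⁷ A·m².
Torque on a magnetic dipole: τ = mB sinθ.
τ = (1.777×10⁻⁷)(0.0371)·sin30° = 3.296×10⁻⁹ N·m.

τ ≈ 3.30×10⁻⁹ N·m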